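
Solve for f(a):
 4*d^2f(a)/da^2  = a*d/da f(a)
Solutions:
 f(a) = C1 + C2*erfi(sqrt(2)*a/4)


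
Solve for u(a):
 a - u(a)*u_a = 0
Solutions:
 u(a) = -sqrt(C1 + a^2)
 u(a) = sqrt(C1 + a^2)


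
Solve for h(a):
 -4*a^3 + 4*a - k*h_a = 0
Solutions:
 h(a) = C1 - a^4/k + 2*a^2/k


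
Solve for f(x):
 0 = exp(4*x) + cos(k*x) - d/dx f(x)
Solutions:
 f(x) = C1 + exp(4*x)/4 + sin(k*x)/k


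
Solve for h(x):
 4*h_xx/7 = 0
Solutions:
 h(x) = C1 + C2*x


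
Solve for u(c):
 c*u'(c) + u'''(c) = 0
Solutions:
 u(c) = C1 + Integral(C2*airyai(-c) + C3*airybi(-c), c)


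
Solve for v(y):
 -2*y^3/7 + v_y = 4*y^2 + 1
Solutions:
 v(y) = C1 + y^4/14 + 4*y^3/3 + y


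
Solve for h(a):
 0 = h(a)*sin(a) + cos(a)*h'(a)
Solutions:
 h(a) = C1*cos(a)


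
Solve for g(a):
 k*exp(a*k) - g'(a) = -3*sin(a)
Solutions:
 g(a) = C1 + exp(a*k) - 3*cos(a)


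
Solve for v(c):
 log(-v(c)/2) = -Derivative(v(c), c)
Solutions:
 Integral(1/(log(-_y) - log(2)), (_y, v(c))) = C1 - c


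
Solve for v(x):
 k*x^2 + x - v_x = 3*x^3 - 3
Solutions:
 v(x) = C1 + k*x^3/3 - 3*x^4/4 + x^2/2 + 3*x


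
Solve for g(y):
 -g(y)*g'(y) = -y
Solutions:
 g(y) = -sqrt(C1 + y^2)
 g(y) = sqrt(C1 + y^2)


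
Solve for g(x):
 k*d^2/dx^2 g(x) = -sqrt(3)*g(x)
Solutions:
 g(x) = C1*exp(-3^(1/4)*x*sqrt(-1/k)) + C2*exp(3^(1/4)*x*sqrt(-1/k))


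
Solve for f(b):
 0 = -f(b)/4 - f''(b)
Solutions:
 f(b) = C1*sin(b/2) + C2*cos(b/2)


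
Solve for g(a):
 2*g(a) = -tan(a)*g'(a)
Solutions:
 g(a) = C1/sin(a)^2


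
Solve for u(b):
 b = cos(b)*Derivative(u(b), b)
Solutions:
 u(b) = C1 + Integral(b/cos(b), b)


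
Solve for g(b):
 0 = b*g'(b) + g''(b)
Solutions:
 g(b) = C1 + C2*erf(sqrt(2)*b/2)


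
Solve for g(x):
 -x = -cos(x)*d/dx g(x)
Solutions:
 g(x) = C1 + Integral(x/cos(x), x)


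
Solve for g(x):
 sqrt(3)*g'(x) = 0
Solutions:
 g(x) = C1


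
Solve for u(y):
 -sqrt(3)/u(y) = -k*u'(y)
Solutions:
 u(y) = -sqrt(C1 + 2*sqrt(3)*y/k)
 u(y) = sqrt(C1 + 2*sqrt(3)*y/k)


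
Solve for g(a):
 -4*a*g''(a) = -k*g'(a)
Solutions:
 g(a) = C1 + a^(re(k)/4 + 1)*(C2*sin(log(a)*Abs(im(k))/4) + C3*cos(log(a)*im(k)/4))


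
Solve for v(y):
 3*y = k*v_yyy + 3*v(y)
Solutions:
 v(y) = C1*exp(3^(1/3)*y*(-1/k)^(1/3)) + C2*exp(y*(-1/k)^(1/3)*(-3^(1/3) + 3^(5/6)*I)/2) + C3*exp(-y*(-1/k)^(1/3)*(3^(1/3) + 3^(5/6)*I)/2) + y


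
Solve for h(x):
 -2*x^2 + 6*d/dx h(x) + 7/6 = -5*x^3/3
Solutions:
 h(x) = C1 - 5*x^4/72 + x^3/9 - 7*x/36


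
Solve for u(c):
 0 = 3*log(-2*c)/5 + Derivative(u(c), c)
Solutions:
 u(c) = C1 - 3*c*log(-c)/5 + 3*c*(1 - log(2))/5


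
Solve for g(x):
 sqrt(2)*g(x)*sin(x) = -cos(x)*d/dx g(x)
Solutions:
 g(x) = C1*cos(x)^(sqrt(2))


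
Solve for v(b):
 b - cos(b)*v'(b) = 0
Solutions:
 v(b) = C1 + Integral(b/cos(b), b)


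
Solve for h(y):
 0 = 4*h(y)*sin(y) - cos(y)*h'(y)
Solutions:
 h(y) = C1/cos(y)^4


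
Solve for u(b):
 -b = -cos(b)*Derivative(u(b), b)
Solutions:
 u(b) = C1 + Integral(b/cos(b), b)


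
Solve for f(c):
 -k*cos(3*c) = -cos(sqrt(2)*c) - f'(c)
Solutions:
 f(c) = C1 + k*sin(3*c)/3 - sqrt(2)*sin(sqrt(2)*c)/2


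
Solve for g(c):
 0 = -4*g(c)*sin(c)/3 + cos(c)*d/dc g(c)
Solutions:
 g(c) = C1/cos(c)^(4/3)


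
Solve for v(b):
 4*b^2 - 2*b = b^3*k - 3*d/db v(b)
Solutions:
 v(b) = C1 + b^4*k/12 - 4*b^3/9 + b^2/3


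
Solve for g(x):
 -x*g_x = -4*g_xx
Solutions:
 g(x) = C1 + C2*erfi(sqrt(2)*x/4)


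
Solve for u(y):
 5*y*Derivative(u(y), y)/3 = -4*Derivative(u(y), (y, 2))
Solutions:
 u(y) = C1 + C2*erf(sqrt(30)*y/12)


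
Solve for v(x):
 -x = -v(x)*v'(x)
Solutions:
 v(x) = -sqrt(C1 + x^2)
 v(x) = sqrt(C1 + x^2)


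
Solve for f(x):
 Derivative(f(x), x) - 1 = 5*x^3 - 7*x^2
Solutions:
 f(x) = C1 + 5*x^4/4 - 7*x^3/3 + x


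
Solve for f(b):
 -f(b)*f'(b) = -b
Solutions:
 f(b) = -sqrt(C1 + b^2)
 f(b) = sqrt(C1 + b^2)


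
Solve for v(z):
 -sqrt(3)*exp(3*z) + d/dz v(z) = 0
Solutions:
 v(z) = C1 + sqrt(3)*exp(3*z)/3


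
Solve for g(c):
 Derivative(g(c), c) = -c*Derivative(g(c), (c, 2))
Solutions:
 g(c) = C1 + C2*log(c)


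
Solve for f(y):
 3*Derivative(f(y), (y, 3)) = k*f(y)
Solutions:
 f(y) = C1*exp(3^(2/3)*k^(1/3)*y/3) + C2*exp(k^(1/3)*y*(-3^(2/3) + 3*3^(1/6)*I)/6) + C3*exp(-k^(1/3)*y*(3^(2/3) + 3*3^(1/6)*I)/6)


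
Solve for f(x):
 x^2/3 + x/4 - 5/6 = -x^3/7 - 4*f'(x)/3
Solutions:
 f(x) = C1 - 3*x^4/112 - x^3/12 - 3*x^2/32 + 5*x/8


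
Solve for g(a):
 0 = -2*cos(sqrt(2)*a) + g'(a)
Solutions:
 g(a) = C1 + sqrt(2)*sin(sqrt(2)*a)


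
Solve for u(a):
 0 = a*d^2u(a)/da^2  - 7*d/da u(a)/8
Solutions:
 u(a) = C1 + C2*a^(15/8)


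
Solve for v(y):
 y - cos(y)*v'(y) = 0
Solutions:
 v(y) = C1 + Integral(y/cos(y), y)


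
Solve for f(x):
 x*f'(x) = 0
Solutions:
 f(x) = C1


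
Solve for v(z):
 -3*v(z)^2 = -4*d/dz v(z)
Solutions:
 v(z) = -4/(C1 + 3*z)


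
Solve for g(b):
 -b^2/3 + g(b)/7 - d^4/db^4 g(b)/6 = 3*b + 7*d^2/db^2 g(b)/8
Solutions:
 g(b) = C1*exp(-sqrt(14)*b*sqrt(-147 + sqrt(24297))/28) + C2*exp(sqrt(14)*b*sqrt(-147 + sqrt(24297))/28) + C3*sin(sqrt(14)*b*sqrt(147 + sqrt(24297))/28) + C4*cos(sqrt(14)*b*sqrt(147 + sqrt(24297))/28) + 7*b^2/3 + 21*b + 343/12


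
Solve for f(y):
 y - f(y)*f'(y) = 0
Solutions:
 f(y) = -sqrt(C1 + y^2)
 f(y) = sqrt(C1 + y^2)


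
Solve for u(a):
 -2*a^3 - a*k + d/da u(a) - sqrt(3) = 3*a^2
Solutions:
 u(a) = C1 + a^4/2 + a^3 + a^2*k/2 + sqrt(3)*a


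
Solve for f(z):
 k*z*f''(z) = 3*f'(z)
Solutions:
 f(z) = C1 + z^(((re(k) + 3)*re(k) + im(k)^2)/(re(k)^2 + im(k)^2))*(C2*sin(3*log(z)*Abs(im(k))/(re(k)^2 + im(k)^2)) + C3*cos(3*log(z)*im(k)/(re(k)^2 + im(k)^2)))


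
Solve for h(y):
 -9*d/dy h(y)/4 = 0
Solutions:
 h(y) = C1


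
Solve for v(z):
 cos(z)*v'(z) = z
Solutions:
 v(z) = C1 + Integral(z/cos(z), z)


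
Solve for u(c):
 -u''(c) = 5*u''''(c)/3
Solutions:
 u(c) = C1 + C2*c + C3*sin(sqrt(15)*c/5) + C4*cos(sqrt(15)*c/5)


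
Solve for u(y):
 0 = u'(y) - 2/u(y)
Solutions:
 u(y) = -sqrt(C1 + 4*y)
 u(y) = sqrt(C1 + 4*y)


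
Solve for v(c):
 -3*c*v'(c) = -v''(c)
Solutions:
 v(c) = C1 + C2*erfi(sqrt(6)*c/2)


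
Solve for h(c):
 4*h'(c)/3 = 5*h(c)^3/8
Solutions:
 h(c) = -4*sqrt(-1/(C1 + 15*c))
 h(c) = 4*sqrt(-1/(C1 + 15*c))


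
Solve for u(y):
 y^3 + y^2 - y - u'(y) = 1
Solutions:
 u(y) = C1 + y^4/4 + y^3/3 - y^2/2 - y


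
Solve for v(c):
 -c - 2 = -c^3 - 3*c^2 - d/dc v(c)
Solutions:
 v(c) = C1 - c^4/4 - c^3 + c^2/2 + 2*c


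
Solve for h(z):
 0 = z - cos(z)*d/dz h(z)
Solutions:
 h(z) = C1 + Integral(z/cos(z), z)


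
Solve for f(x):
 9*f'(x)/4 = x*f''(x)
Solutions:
 f(x) = C1 + C2*x^(13/4)


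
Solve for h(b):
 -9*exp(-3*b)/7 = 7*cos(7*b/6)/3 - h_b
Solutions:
 h(b) = C1 + 2*sin(7*b/6) - 3*exp(-3*b)/7


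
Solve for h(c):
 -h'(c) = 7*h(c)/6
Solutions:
 h(c) = C1*exp(-7*c/6)


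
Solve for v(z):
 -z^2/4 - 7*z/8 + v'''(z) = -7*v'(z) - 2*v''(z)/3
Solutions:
 v(z) = C1 + z^3/84 + 139*z^2/2352 - 265*z/12348 + (C2*sin(sqrt(62)*z/3) + C3*cos(sqrt(62)*z/3))*exp(-z/3)


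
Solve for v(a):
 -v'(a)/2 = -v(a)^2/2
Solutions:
 v(a) = -1/(C1 + a)


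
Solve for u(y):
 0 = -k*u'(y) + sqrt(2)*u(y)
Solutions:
 u(y) = C1*exp(sqrt(2)*y/k)


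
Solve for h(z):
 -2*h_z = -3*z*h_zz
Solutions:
 h(z) = C1 + C2*z^(5/3)


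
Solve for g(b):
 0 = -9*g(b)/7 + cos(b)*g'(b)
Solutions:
 g(b) = C1*(sin(b) + 1)^(9/14)/(sin(b) - 1)^(9/14)


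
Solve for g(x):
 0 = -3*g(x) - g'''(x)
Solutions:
 g(x) = C3*exp(-3^(1/3)*x) + (C1*sin(3^(5/6)*x/2) + C2*cos(3^(5/6)*x/2))*exp(3^(1/3)*x/2)


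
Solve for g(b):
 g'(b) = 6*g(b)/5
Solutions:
 g(b) = C1*exp(6*b/5)


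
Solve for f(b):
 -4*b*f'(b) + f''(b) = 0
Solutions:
 f(b) = C1 + C2*erfi(sqrt(2)*b)


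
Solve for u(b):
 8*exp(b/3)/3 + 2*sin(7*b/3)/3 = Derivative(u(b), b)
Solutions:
 u(b) = C1 + 8*exp(b/3) - 2*cos(7*b/3)/7


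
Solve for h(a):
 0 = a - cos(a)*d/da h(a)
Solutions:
 h(a) = C1 + Integral(a/cos(a), a)


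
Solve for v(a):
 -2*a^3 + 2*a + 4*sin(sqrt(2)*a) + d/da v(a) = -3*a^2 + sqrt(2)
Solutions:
 v(a) = C1 + a^4/2 - a^3 - a^2 + sqrt(2)*a + 2*sqrt(2)*cos(sqrt(2)*a)


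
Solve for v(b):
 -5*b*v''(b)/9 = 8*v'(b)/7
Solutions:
 v(b) = C1 + C2/b^(37/35)


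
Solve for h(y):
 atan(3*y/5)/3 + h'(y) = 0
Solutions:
 h(y) = C1 - y*atan(3*y/5)/3 + 5*log(9*y^2 + 25)/18


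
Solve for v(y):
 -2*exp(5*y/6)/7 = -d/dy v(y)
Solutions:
 v(y) = C1 + 12*exp(5*y/6)/35


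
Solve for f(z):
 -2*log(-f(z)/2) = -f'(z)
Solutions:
 -Integral(1/(log(-_y) - log(2)), (_y, f(z)))/2 = C1 - z


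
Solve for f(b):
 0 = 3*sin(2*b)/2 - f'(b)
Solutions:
 f(b) = C1 - 3*cos(2*b)/4


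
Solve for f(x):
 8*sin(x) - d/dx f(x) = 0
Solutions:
 f(x) = C1 - 8*cos(x)


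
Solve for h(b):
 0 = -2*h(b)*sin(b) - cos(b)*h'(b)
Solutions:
 h(b) = C1*cos(b)^2


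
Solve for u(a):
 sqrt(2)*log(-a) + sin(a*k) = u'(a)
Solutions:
 u(a) = C1 + sqrt(2)*a*(log(-a) - 1) + Piecewise((-cos(a*k)/k, Ne(k, 0)), (0, True))


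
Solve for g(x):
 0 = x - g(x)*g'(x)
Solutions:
 g(x) = -sqrt(C1 + x^2)
 g(x) = sqrt(C1 + x^2)


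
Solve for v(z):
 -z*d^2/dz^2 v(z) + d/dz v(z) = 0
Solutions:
 v(z) = C1 + C2*z^2


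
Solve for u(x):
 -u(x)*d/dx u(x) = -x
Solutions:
 u(x) = -sqrt(C1 + x^2)
 u(x) = sqrt(C1 + x^2)


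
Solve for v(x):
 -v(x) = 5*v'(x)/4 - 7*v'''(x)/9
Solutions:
 v(x) = C1*exp(-21^(1/3)*x*(5*21^(1/3)/(sqrt(4431) + 84)^(1/3) + (sqrt(4431) + 84)^(1/3))/28)*sin(3^(1/6)*7^(1/3)*x*(-3^(2/3)*(sqrt(4431) + 84)^(1/3) + 15*7^(1/3)/(sqrt(4431) + 84)^(1/3))/28) + C2*exp(-21^(1/3)*x*(5*21^(1/3)/(sqrt(4431) + 84)^(1/3) + (sqrt(4431) + 84)^(1/3))/28)*cos(3^(1/6)*7^(1/3)*x*(-3^(2/3)*(sqrt(4431) + 84)^(1/3) + 15*7^(1/3)/(sqrt(4431) + 84)^(1/3))/28) + C3*exp(21^(1/3)*x*(5*21^(1/3)/(sqrt(4431) + 84)^(1/3) + (sqrt(4431) + 84)^(1/3))/14)


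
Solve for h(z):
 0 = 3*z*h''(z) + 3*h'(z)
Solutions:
 h(z) = C1 + C2*log(z)


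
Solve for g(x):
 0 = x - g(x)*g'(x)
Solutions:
 g(x) = -sqrt(C1 + x^2)
 g(x) = sqrt(C1 + x^2)


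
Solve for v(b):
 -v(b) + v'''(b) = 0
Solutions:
 v(b) = C3*exp(b) + (C1*sin(sqrt(3)*b/2) + C2*cos(sqrt(3)*b/2))*exp(-b/2)


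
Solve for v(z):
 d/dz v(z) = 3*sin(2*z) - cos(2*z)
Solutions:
 v(z) = C1 - sin(2*z)/2 - 3*cos(2*z)/2


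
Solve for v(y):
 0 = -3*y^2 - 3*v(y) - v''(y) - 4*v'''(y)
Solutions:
 v(y) = C3*exp(-y) - y^2 + (C1*sin(sqrt(39)*y/8) + C2*cos(sqrt(39)*y/8))*exp(3*y/8) + 2/3


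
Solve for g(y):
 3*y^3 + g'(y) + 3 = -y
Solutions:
 g(y) = C1 - 3*y^4/4 - y^2/2 - 3*y


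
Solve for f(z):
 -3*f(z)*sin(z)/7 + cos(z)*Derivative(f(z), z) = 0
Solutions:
 f(z) = C1/cos(z)^(3/7)


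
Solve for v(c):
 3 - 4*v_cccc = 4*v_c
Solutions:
 v(c) = C1 + C4*exp(-c) + 3*c/4 + (C2*sin(sqrt(3)*c/2) + C3*cos(sqrt(3)*c/2))*exp(c/2)


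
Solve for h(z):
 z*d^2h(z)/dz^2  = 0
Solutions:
 h(z) = C1 + C2*z


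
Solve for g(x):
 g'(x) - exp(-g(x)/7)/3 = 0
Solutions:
 g(x) = 7*log(C1 + x/21)


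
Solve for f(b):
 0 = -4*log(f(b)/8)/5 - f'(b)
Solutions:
 -5*Integral(1/(-log(_y) + 3*log(2)), (_y, f(b)))/4 = C1 - b


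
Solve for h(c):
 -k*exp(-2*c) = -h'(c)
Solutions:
 h(c) = C1 - k*exp(-2*c)/2


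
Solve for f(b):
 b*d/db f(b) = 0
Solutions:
 f(b) = C1


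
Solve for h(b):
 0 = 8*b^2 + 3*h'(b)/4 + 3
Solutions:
 h(b) = C1 - 32*b^3/9 - 4*b


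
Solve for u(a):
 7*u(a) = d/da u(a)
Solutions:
 u(a) = C1*exp(7*a)


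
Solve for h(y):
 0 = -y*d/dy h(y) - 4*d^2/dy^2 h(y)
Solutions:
 h(y) = C1 + C2*erf(sqrt(2)*y/4)


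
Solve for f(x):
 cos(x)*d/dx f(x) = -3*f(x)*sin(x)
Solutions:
 f(x) = C1*cos(x)^3


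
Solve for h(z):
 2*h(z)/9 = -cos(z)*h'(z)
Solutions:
 h(z) = C1*(sin(z) - 1)^(1/9)/(sin(z) + 1)^(1/9)


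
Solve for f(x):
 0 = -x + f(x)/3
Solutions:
 f(x) = 3*x


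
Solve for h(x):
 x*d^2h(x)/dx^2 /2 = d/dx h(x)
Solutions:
 h(x) = C1 + C2*x^3


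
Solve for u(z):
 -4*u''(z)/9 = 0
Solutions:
 u(z) = C1 + C2*z


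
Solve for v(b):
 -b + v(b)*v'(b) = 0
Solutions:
 v(b) = -sqrt(C1 + b^2)
 v(b) = sqrt(C1 + b^2)


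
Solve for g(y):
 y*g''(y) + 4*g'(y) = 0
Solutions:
 g(y) = C1 + C2/y^3


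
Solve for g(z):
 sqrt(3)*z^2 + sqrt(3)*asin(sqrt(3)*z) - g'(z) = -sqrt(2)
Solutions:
 g(z) = C1 + sqrt(3)*z^3/3 + sqrt(2)*z + sqrt(3)*(z*asin(sqrt(3)*z) + sqrt(3)*sqrt(1 - 3*z^2)/3)


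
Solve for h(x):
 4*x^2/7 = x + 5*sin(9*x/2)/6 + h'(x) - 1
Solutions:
 h(x) = C1 + 4*x^3/21 - x^2/2 + x + 5*cos(9*x/2)/27


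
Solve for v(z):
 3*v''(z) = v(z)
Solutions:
 v(z) = C1*exp(-sqrt(3)*z/3) + C2*exp(sqrt(3)*z/3)


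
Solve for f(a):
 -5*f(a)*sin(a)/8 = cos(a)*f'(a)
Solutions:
 f(a) = C1*cos(a)^(5/8)


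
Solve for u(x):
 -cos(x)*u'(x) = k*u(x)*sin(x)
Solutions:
 u(x) = C1*exp(k*log(cos(x)))


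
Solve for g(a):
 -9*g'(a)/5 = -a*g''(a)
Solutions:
 g(a) = C1 + C2*a^(14/5)


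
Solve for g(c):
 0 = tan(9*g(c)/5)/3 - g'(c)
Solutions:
 g(c) = -5*asin(C1*exp(3*c/5))/9 + 5*pi/9
 g(c) = 5*asin(C1*exp(3*c/5))/9


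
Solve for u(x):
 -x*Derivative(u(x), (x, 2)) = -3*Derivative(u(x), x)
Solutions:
 u(x) = C1 + C2*x^4


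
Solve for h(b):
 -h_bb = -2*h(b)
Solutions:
 h(b) = C1*exp(-sqrt(2)*b) + C2*exp(sqrt(2)*b)


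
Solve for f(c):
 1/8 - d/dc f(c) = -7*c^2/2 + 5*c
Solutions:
 f(c) = C1 + 7*c^3/6 - 5*c^2/2 + c/8


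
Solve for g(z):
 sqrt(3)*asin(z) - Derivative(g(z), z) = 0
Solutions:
 g(z) = C1 + sqrt(3)*(z*asin(z) + sqrt(1 - z^2))


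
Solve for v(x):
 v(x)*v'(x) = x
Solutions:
 v(x) = -sqrt(C1 + x^2)
 v(x) = sqrt(C1 + x^2)


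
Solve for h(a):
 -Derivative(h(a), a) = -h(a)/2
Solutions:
 h(a) = C1*exp(a/2)


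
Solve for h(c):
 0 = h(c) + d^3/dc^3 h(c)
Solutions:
 h(c) = C3*exp(-c) + (C1*sin(sqrt(3)*c/2) + C2*cos(sqrt(3)*c/2))*exp(c/2)


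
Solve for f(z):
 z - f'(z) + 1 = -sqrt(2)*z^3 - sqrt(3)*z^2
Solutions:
 f(z) = C1 + sqrt(2)*z^4/4 + sqrt(3)*z^3/3 + z^2/2 + z


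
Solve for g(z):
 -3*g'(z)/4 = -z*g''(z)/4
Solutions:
 g(z) = C1 + C2*z^4


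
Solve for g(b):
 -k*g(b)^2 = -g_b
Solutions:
 g(b) = -1/(C1 + b*k)


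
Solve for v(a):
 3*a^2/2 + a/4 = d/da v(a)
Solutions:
 v(a) = C1 + a^3/2 + a^2/8


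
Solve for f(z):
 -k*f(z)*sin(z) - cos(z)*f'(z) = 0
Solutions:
 f(z) = C1*exp(k*log(cos(z)))


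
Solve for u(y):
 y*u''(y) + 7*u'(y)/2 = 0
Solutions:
 u(y) = C1 + C2/y^(5/2)


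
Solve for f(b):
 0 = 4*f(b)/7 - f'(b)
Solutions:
 f(b) = C1*exp(4*b/7)


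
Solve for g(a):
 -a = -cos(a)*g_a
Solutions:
 g(a) = C1 + Integral(a/cos(a), a)


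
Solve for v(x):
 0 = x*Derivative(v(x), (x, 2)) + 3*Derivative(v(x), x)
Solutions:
 v(x) = C1 + C2/x^2


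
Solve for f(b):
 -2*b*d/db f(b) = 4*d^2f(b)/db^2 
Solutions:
 f(b) = C1 + C2*erf(b/2)


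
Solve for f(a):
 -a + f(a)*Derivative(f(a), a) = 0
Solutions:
 f(a) = -sqrt(C1 + a^2)
 f(a) = sqrt(C1 + a^2)


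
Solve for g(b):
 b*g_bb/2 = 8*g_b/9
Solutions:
 g(b) = C1 + C2*b^(25/9)


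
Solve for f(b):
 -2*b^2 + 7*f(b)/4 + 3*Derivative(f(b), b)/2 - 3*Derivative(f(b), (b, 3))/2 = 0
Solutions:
 f(b) = C1*exp(-6^(1/3)*b*(2*6^(1/3)/(sqrt(393) + 21)^(1/3) + (sqrt(393) + 21)^(1/3))/12)*sin(2^(1/3)*3^(1/6)*b*(-3^(2/3)*(sqrt(393) + 21)^(1/3) + 6*2^(1/3)/(sqrt(393) + 21)^(1/3))/12) + C2*exp(-6^(1/3)*b*(2*6^(1/3)/(sqrt(393) + 21)^(1/3) + (sqrt(393) + 21)^(1/3))/12)*cos(2^(1/3)*3^(1/6)*b*(-3^(2/3)*(sqrt(393) + 21)^(1/3) + 6*2^(1/3)/(sqrt(393) + 21)^(1/3))/12) + C3*exp(6^(1/3)*b*(2*6^(1/3)/(sqrt(393) + 21)^(1/3) + (sqrt(393) + 21)^(1/3))/6) + 8*b^2/7 - 96*b/49 + 576/343


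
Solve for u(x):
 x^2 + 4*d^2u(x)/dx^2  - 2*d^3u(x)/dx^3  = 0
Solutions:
 u(x) = C1 + C2*x + C3*exp(2*x) - x^4/48 - x^3/24 - x^2/16


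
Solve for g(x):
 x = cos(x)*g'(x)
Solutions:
 g(x) = C1 + Integral(x/cos(x), x)


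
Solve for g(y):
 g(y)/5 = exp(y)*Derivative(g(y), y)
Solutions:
 g(y) = C1*exp(-exp(-y)/5)


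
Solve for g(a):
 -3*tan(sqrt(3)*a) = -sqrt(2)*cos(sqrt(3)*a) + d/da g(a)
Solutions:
 g(a) = C1 + sqrt(3)*log(cos(sqrt(3)*a)) + sqrt(6)*sin(sqrt(3)*a)/3


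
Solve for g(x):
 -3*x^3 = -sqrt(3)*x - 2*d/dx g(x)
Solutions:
 g(x) = C1 + 3*x^4/8 - sqrt(3)*x^2/4


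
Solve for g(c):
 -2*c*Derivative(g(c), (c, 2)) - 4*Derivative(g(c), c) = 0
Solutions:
 g(c) = C1 + C2/c


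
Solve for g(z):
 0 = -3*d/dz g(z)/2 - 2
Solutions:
 g(z) = C1 - 4*z/3


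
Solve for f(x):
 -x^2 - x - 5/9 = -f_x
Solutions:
 f(x) = C1 + x^3/3 + x^2/2 + 5*x/9


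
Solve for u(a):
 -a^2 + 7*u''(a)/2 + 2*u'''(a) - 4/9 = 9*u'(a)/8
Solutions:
 u(a) = C1 + C2*exp(a*(-7 + sqrt(85))/8) + C3*exp(-a*(7 + sqrt(85))/8) - 8*a^3/27 - 224*a^2/81 - 15136*a/729


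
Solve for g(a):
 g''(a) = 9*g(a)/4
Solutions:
 g(a) = C1*exp(-3*a/2) + C2*exp(3*a/2)


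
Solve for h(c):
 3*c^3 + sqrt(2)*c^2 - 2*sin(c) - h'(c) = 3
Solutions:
 h(c) = C1 + 3*c^4/4 + sqrt(2)*c^3/3 - 3*c + 2*cos(c)


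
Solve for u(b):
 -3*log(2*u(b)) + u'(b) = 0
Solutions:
 -Integral(1/(log(_y) + log(2)), (_y, u(b)))/3 = C1 - b


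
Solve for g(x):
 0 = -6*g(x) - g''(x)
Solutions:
 g(x) = C1*sin(sqrt(6)*x) + C2*cos(sqrt(6)*x)


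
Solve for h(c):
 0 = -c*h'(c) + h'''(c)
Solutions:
 h(c) = C1 + Integral(C2*airyai(c) + C3*airybi(c), c)


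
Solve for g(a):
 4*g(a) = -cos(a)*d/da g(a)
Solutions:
 g(a) = C1*(sin(a)^2 - 2*sin(a) + 1)/(sin(a)^2 + 2*sin(a) + 1)


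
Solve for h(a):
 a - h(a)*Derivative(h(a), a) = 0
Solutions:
 h(a) = -sqrt(C1 + a^2)
 h(a) = sqrt(C1 + a^2)


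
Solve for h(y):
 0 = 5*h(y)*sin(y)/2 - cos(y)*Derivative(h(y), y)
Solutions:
 h(y) = C1/cos(y)^(5/2)


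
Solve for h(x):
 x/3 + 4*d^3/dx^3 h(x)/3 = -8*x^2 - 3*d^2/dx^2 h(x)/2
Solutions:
 h(x) = C1 + C2*x + C3*exp(-9*x/8) - 4*x^4/9 + 125*x^3/81 - 1000*x^2/243


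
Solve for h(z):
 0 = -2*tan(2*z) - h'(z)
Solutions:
 h(z) = C1 + log(cos(2*z))


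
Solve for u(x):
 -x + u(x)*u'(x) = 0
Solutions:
 u(x) = -sqrt(C1 + x^2)
 u(x) = sqrt(C1 + x^2)


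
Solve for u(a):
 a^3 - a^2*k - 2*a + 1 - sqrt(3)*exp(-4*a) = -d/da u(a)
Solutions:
 u(a) = C1 - a^4/4 + a^3*k/3 + a^2 - a - sqrt(3)*exp(-4*a)/4


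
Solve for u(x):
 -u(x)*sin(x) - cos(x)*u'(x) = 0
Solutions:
 u(x) = C1*cos(x)


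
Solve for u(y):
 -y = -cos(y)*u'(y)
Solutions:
 u(y) = C1 + Integral(y/cos(y), y)


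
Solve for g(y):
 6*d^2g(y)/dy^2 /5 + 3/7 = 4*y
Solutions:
 g(y) = C1 + C2*y + 5*y^3/9 - 5*y^2/28


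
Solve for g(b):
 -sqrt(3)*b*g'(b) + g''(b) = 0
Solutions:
 g(b) = C1 + C2*erfi(sqrt(2)*3^(1/4)*b/2)


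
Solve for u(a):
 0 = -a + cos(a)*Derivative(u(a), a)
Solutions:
 u(a) = C1 + Integral(a/cos(a), a)


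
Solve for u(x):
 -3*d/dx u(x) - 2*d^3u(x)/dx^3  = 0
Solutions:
 u(x) = C1 + C2*sin(sqrt(6)*x/2) + C3*cos(sqrt(6)*x/2)


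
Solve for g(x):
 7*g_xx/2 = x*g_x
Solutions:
 g(x) = C1 + C2*erfi(sqrt(7)*x/7)


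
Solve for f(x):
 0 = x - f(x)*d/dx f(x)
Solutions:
 f(x) = -sqrt(C1 + x^2)
 f(x) = sqrt(C1 + x^2)


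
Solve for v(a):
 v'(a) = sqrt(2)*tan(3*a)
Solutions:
 v(a) = C1 - sqrt(2)*log(cos(3*a))/3


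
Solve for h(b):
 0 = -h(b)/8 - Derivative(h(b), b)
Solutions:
 h(b) = C1*exp(-b/8)


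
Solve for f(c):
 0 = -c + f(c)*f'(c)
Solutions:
 f(c) = -sqrt(C1 + c^2)
 f(c) = sqrt(C1 + c^2)


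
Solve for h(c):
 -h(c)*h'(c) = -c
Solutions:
 h(c) = -sqrt(C1 + c^2)
 h(c) = sqrt(C1 + c^2)


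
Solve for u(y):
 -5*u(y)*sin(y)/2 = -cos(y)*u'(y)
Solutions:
 u(y) = C1/cos(y)^(5/2)


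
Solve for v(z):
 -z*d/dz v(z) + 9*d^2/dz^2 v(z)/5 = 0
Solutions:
 v(z) = C1 + C2*erfi(sqrt(10)*z/6)


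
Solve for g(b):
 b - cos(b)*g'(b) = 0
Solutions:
 g(b) = C1 + Integral(b/cos(b), b)


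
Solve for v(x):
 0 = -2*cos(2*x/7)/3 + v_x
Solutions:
 v(x) = C1 + 7*sin(2*x/7)/3


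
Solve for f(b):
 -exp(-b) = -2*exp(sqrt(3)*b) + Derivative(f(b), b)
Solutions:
 f(b) = C1 + 2*sqrt(3)*exp(sqrt(3)*b)/3 + exp(-b)


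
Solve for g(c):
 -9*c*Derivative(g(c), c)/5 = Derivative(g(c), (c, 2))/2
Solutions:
 g(c) = C1 + C2*erf(3*sqrt(5)*c/5)


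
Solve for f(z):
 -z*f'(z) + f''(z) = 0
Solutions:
 f(z) = C1 + C2*erfi(sqrt(2)*z/2)


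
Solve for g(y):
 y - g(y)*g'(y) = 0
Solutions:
 g(y) = -sqrt(C1 + y^2)
 g(y) = sqrt(C1 + y^2)


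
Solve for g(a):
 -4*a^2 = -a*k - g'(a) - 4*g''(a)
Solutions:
 g(a) = C1 + C2*exp(-a/4) + 4*a^3/3 - a^2*k/2 - 16*a^2 + 4*a*k + 128*a


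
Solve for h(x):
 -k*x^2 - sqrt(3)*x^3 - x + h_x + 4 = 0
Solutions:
 h(x) = C1 + k*x^3/3 + sqrt(3)*x^4/4 + x^2/2 - 4*x


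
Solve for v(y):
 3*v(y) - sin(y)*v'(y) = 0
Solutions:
 v(y) = C1*(cos(y) - 1)^(3/2)/(cos(y) + 1)^(3/2)


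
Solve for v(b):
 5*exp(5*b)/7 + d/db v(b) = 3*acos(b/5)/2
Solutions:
 v(b) = C1 + 3*b*acos(b/5)/2 - 3*sqrt(25 - b^2)/2 - exp(5*b)/7


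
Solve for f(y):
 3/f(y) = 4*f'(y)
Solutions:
 f(y) = -sqrt(C1 + 6*y)/2
 f(y) = sqrt(C1 + 6*y)/2


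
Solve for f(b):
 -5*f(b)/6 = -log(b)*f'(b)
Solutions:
 f(b) = C1*exp(5*li(b)/6)


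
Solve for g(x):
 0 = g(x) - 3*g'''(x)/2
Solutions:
 g(x) = C3*exp(2^(1/3)*3^(2/3)*x/3) + (C1*sin(2^(1/3)*3^(1/6)*x/2) + C2*cos(2^(1/3)*3^(1/6)*x/2))*exp(-2^(1/3)*3^(2/3)*x/6)


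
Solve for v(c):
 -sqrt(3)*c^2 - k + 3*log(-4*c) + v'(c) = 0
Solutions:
 v(c) = C1 + sqrt(3)*c^3/3 + c*(k - 6*log(2) + 3) - 3*c*log(-c)


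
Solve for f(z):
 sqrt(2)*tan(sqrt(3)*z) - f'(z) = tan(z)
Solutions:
 f(z) = C1 + log(cos(z)) - sqrt(6)*log(cos(sqrt(3)*z))/3


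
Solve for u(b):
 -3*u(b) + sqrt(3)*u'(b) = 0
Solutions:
 u(b) = C1*exp(sqrt(3)*b)


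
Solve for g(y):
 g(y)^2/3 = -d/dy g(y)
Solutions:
 g(y) = 3/(C1 + y)


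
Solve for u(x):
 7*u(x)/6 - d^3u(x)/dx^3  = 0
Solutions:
 u(x) = C3*exp(6^(2/3)*7^(1/3)*x/6) + (C1*sin(2^(2/3)*3^(1/6)*7^(1/3)*x/4) + C2*cos(2^(2/3)*3^(1/6)*7^(1/3)*x/4))*exp(-6^(2/3)*7^(1/3)*x/12)


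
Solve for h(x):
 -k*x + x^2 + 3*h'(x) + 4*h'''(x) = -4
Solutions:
 h(x) = C1 + C2*sin(sqrt(3)*x/2) + C3*cos(sqrt(3)*x/2) + k*x^2/6 - x^3/9 - 4*x/9


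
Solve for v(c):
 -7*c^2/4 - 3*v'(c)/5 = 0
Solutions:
 v(c) = C1 - 35*c^3/36


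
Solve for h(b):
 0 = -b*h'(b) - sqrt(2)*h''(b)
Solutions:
 h(b) = C1 + C2*erf(2^(1/4)*b/2)


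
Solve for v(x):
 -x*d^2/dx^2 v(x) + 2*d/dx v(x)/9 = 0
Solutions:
 v(x) = C1 + C2*x^(11/9)


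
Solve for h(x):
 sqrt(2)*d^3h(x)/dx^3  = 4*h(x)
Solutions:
 h(x) = C3*exp(sqrt(2)*x) + (C1*sin(sqrt(6)*x/2) + C2*cos(sqrt(6)*x/2))*exp(-sqrt(2)*x/2)


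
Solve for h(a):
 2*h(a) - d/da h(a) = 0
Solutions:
 h(a) = C1*exp(2*a)


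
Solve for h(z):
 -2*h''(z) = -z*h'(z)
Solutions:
 h(z) = C1 + C2*erfi(z/2)


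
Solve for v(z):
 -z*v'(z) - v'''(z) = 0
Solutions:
 v(z) = C1 + Integral(C2*airyai(-z) + C3*airybi(-z), z)


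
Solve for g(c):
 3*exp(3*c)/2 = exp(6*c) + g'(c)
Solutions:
 g(c) = C1 - exp(6*c)/6 + exp(3*c)/2


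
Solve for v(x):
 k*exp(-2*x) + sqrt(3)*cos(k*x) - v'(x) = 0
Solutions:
 v(x) = C1 - k*exp(-2*x)/2 + sqrt(3)*sin(k*x)/k


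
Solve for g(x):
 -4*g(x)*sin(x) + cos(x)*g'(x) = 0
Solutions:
 g(x) = C1/cos(x)^4


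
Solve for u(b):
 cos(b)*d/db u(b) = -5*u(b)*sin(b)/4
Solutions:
 u(b) = C1*cos(b)^(5/4)


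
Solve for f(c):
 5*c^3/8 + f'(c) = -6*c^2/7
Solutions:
 f(c) = C1 - 5*c^4/32 - 2*c^3/7


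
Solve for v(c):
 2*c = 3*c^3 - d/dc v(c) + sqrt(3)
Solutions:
 v(c) = C1 + 3*c^4/4 - c^2 + sqrt(3)*c


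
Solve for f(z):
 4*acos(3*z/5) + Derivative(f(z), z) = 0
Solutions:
 f(z) = C1 - 4*z*acos(3*z/5) + 4*sqrt(25 - 9*z^2)/3


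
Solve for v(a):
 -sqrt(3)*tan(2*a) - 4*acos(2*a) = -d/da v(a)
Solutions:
 v(a) = C1 + 4*a*acos(2*a) - 2*sqrt(1 - 4*a^2) - sqrt(3)*log(cos(2*a))/2


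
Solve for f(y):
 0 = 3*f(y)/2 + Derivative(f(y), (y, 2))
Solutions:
 f(y) = C1*sin(sqrt(6)*y/2) + C2*cos(sqrt(6)*y/2)


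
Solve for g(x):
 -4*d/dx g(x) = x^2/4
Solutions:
 g(x) = C1 - x^3/48


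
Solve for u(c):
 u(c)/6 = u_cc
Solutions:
 u(c) = C1*exp(-sqrt(6)*c/6) + C2*exp(sqrt(6)*c/6)


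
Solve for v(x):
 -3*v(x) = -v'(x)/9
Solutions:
 v(x) = C1*exp(27*x)


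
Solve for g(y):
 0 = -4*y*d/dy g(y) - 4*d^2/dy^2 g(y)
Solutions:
 g(y) = C1 + C2*erf(sqrt(2)*y/2)


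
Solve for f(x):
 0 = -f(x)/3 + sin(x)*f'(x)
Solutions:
 f(x) = C1*(cos(x) - 1)^(1/6)/(cos(x) + 1)^(1/6)


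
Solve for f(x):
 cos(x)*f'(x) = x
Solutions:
 f(x) = C1 + Integral(x/cos(x), x)


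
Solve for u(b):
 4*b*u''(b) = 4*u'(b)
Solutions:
 u(b) = C1 + C2*b^2


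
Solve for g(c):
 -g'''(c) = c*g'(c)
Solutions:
 g(c) = C1 + Integral(C2*airyai(-c) + C3*airybi(-c), c)


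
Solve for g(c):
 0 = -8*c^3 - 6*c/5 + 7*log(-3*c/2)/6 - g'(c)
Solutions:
 g(c) = C1 - 2*c^4 - 3*c^2/5 + 7*c*log(-c)/6 + 7*c*(-1 - log(2) + log(3))/6


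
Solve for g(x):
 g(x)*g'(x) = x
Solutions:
 g(x) = -sqrt(C1 + x^2)
 g(x) = sqrt(C1 + x^2)


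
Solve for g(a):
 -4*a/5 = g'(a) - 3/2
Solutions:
 g(a) = C1 - 2*a^2/5 + 3*a/2


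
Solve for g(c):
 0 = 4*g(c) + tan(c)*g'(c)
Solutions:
 g(c) = C1/sin(c)^4


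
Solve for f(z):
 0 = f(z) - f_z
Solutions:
 f(z) = C1*exp(z)


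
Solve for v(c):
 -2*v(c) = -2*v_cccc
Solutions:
 v(c) = C1*exp(-c) + C2*exp(c) + C3*sin(c) + C4*cos(c)


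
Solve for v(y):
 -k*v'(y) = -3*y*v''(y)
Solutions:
 v(y) = C1 + y^(re(k)/3 + 1)*(C2*sin(log(y)*Abs(im(k))/3) + C3*cos(log(y)*im(k)/3))


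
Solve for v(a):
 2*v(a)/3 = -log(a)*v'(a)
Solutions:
 v(a) = C1*exp(-2*li(a)/3)


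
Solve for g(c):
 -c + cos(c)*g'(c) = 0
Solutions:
 g(c) = C1 + Integral(c/cos(c), c)


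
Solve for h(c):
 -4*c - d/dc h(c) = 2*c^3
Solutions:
 h(c) = C1 - c^4/2 - 2*c^2


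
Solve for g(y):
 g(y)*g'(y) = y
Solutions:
 g(y) = -sqrt(C1 + y^2)
 g(y) = sqrt(C1 + y^2)


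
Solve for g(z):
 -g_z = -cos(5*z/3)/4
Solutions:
 g(z) = C1 + 3*sin(5*z/3)/20


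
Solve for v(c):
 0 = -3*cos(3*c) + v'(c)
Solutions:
 v(c) = C1 + sin(3*c)


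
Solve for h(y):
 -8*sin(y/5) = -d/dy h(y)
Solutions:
 h(y) = C1 - 40*cos(y/5)


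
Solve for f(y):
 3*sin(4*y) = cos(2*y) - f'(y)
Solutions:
 f(y) = C1 + sin(2*y)/2 + 3*cos(4*y)/4


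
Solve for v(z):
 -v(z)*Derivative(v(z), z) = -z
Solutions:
 v(z) = -sqrt(C1 + z^2)
 v(z) = sqrt(C1 + z^2)


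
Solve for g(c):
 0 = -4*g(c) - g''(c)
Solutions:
 g(c) = C1*sin(2*c) + C2*cos(2*c)


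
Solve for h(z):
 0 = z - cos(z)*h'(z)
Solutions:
 h(z) = C1 + Integral(z/cos(z), z)


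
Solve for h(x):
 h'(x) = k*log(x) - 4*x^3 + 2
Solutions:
 h(x) = C1 + k*x*log(x) - k*x - x^4 + 2*x


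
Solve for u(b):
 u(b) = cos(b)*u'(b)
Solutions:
 u(b) = C1*sqrt(sin(b) + 1)/sqrt(sin(b) - 1)


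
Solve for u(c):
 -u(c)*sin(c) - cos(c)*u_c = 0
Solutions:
 u(c) = C1*cos(c)


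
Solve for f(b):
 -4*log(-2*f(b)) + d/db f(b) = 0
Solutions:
 -Integral(1/(log(-_y) + log(2)), (_y, f(b)))/4 = C1 - b


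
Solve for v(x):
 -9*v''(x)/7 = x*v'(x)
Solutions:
 v(x) = C1 + C2*erf(sqrt(14)*x/6)


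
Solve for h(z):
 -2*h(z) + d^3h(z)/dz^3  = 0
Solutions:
 h(z) = C3*exp(2^(1/3)*z) + (C1*sin(2^(1/3)*sqrt(3)*z/2) + C2*cos(2^(1/3)*sqrt(3)*z/2))*exp(-2^(1/3)*z/2)


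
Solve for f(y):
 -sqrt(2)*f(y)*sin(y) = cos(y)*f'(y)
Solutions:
 f(y) = C1*cos(y)^(sqrt(2))


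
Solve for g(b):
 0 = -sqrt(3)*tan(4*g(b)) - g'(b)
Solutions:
 g(b) = -asin(C1*exp(-4*sqrt(3)*b))/4 + pi/4
 g(b) = asin(C1*exp(-4*sqrt(3)*b))/4


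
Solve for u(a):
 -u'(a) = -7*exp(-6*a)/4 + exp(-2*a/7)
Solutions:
 u(a) = C1 - 7*exp(-6*a)/24 + 7*exp(-2*a/7)/2


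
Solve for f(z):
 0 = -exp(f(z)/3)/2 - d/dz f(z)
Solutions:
 f(z) = 3*log(1/(C1 + z)) + 3*log(6)


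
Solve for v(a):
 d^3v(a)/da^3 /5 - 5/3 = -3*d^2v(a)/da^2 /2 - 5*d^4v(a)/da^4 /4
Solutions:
 v(a) = C1 + C2*a + 5*a^2/9 + (C3*sin(sqrt(746)*a/25) + C4*cos(sqrt(746)*a/25))*exp(-2*a/25)


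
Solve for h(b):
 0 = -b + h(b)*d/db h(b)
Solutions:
 h(b) = -sqrt(C1 + b^2)
 h(b) = sqrt(C1 + b^2)


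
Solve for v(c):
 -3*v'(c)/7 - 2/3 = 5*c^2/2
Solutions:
 v(c) = C1 - 35*c^3/18 - 14*c/9


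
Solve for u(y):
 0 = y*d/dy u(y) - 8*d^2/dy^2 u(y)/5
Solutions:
 u(y) = C1 + C2*erfi(sqrt(5)*y/4)


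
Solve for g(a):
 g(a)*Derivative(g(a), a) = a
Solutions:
 g(a) = -sqrt(C1 + a^2)
 g(a) = sqrt(C1 + a^2)


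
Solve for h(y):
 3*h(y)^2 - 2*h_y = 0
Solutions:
 h(y) = -2/(C1 + 3*y)


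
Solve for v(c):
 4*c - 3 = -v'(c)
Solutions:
 v(c) = C1 - 2*c^2 + 3*c


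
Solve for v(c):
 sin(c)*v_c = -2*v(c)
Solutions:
 v(c) = C1*(cos(c) + 1)/(cos(c) - 1)


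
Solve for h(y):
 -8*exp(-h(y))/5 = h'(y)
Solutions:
 h(y) = log(C1 - 8*y/5)


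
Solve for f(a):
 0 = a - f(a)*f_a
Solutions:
 f(a) = -sqrt(C1 + a^2)
 f(a) = sqrt(C1 + a^2)


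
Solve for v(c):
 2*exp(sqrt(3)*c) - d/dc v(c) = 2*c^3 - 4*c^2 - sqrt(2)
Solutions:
 v(c) = C1 - c^4/2 + 4*c^3/3 + sqrt(2)*c + 2*sqrt(3)*exp(sqrt(3)*c)/3


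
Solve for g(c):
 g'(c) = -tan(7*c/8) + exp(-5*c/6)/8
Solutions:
 g(c) = C1 - 4*log(tan(7*c/8)^2 + 1)/7 - 3*exp(-5*c/6)/20


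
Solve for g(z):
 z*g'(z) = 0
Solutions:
 g(z) = C1


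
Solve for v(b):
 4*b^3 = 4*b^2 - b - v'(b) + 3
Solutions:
 v(b) = C1 - b^4 + 4*b^3/3 - b^2/2 + 3*b


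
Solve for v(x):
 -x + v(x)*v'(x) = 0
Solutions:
 v(x) = -sqrt(C1 + x^2)
 v(x) = sqrt(C1 + x^2)


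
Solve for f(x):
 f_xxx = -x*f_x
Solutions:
 f(x) = C1 + Integral(C2*airyai(-x) + C3*airybi(-x), x)


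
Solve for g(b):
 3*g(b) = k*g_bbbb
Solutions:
 g(b) = C1*exp(-3^(1/4)*b*(1/k)^(1/4)) + C2*exp(3^(1/4)*b*(1/k)^(1/4)) + C3*exp(-3^(1/4)*I*b*(1/k)^(1/4)) + C4*exp(3^(1/4)*I*b*(1/k)^(1/4))


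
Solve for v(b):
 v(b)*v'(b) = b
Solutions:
 v(b) = -sqrt(C1 + b^2)
 v(b) = sqrt(C1 + b^2)


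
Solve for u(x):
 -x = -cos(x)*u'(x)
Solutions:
 u(x) = C1 + Integral(x/cos(x), x)


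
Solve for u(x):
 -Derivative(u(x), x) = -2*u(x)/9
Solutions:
 u(x) = C1*exp(2*x/9)


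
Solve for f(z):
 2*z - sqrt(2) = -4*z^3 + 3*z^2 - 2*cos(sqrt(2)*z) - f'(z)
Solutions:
 f(z) = C1 - z^4 + z^3 - z^2 + sqrt(2)*z - sqrt(2)*sin(sqrt(2)*z)


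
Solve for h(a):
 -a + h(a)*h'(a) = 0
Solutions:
 h(a) = -sqrt(C1 + a^2)
 h(a) = sqrt(C1 + a^2)


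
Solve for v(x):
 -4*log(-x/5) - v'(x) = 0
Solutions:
 v(x) = C1 - 4*x*log(-x) + 4*x*(1 + log(5))


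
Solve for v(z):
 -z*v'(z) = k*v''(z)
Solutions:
 v(z) = C1 + C2*sqrt(k)*erf(sqrt(2)*z*sqrt(1/k)/2)


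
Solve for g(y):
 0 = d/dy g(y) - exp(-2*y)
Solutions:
 g(y) = C1 - exp(-2*y)/2


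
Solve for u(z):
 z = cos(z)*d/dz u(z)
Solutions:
 u(z) = C1 + Integral(z/cos(z), z)


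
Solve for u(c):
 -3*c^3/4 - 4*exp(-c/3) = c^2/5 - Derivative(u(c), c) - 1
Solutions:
 u(c) = C1 + 3*c^4/16 + c^3/15 - c - 12*exp(-c/3)


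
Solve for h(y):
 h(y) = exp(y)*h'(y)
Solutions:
 h(y) = C1*exp(-exp(-y))


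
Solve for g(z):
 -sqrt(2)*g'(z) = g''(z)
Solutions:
 g(z) = C1 + C2*exp(-sqrt(2)*z)


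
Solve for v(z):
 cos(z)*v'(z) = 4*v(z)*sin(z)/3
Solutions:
 v(z) = C1/cos(z)^(4/3)


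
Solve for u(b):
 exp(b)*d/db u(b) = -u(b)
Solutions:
 u(b) = C1*exp(exp(-b))


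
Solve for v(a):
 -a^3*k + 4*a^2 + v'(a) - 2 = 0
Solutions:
 v(a) = C1 + a^4*k/4 - 4*a^3/3 + 2*a


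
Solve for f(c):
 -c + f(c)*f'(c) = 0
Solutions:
 f(c) = -sqrt(C1 + c^2)
 f(c) = sqrt(C1 + c^2)


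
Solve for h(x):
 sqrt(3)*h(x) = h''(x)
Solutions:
 h(x) = C1*exp(-3^(1/4)*x) + C2*exp(3^(1/4)*x)


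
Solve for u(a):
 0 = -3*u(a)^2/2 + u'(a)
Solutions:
 u(a) = -2/(C1 + 3*a)


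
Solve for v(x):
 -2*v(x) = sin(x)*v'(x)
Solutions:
 v(x) = C1*(cos(x) + 1)/(cos(x) - 1)


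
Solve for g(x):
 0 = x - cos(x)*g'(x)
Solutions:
 g(x) = C1 + Integral(x/cos(x), x)


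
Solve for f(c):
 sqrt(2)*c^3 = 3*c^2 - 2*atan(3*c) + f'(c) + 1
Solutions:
 f(c) = C1 + sqrt(2)*c^4/4 - c^3 + 2*c*atan(3*c) - c - log(9*c^2 + 1)/3


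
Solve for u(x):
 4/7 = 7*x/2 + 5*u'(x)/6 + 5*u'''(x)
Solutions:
 u(x) = C1 + C2*sin(sqrt(6)*x/6) + C3*cos(sqrt(6)*x/6) - 21*x^2/10 + 24*x/35


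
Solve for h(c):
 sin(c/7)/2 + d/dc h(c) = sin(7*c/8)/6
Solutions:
 h(c) = C1 + 7*cos(c/7)/2 - 4*cos(7*c/8)/21


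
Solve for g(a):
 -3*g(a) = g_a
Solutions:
 g(a) = C1*exp(-3*a)


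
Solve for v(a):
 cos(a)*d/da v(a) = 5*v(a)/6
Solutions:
 v(a) = C1*(sin(a) + 1)^(5/12)/(sin(a) - 1)^(5/12)


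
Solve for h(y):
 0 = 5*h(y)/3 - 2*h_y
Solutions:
 h(y) = C1*exp(5*y/6)


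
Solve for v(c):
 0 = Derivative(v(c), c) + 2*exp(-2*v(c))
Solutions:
 v(c) = log(-sqrt(C1 - 4*c))
 v(c) = log(C1 - 4*c)/2


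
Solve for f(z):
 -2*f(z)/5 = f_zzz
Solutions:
 f(z) = C3*exp(-2^(1/3)*5^(2/3)*z/5) + (C1*sin(2^(1/3)*sqrt(3)*5^(2/3)*z/10) + C2*cos(2^(1/3)*sqrt(3)*5^(2/3)*z/10))*exp(2^(1/3)*5^(2/3)*z/10)


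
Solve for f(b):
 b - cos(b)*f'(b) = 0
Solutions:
 f(b) = C1 + Integral(b/cos(b), b)


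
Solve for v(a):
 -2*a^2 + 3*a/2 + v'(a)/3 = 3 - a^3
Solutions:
 v(a) = C1 - 3*a^4/4 + 2*a^3 - 9*a^2/4 + 9*a


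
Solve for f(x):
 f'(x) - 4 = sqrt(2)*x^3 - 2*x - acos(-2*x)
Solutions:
 f(x) = C1 + sqrt(2)*x^4/4 - x^2 - x*acos(-2*x) + 4*x - sqrt(1 - 4*x^2)/2


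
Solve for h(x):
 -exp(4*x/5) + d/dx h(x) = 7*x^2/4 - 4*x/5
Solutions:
 h(x) = C1 + 7*x^3/12 - 2*x^2/5 + 5*exp(4*x/5)/4


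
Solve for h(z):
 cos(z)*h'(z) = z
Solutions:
 h(z) = C1 + Integral(z/cos(z), z)


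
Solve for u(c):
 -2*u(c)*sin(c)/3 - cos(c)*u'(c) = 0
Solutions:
 u(c) = C1*cos(c)^(2/3)


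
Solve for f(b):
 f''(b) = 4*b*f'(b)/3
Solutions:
 f(b) = C1 + C2*erfi(sqrt(6)*b/3)


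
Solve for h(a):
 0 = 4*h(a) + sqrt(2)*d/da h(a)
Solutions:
 h(a) = C1*exp(-2*sqrt(2)*a)


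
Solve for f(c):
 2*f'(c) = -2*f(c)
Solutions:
 f(c) = C1*exp(-c)


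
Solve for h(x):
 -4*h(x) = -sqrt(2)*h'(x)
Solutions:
 h(x) = C1*exp(2*sqrt(2)*x)


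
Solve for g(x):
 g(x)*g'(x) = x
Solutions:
 g(x) = -sqrt(C1 + x^2)
 g(x) = sqrt(C1 + x^2)


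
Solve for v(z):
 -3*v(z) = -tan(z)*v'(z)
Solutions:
 v(z) = C1*sin(z)^3


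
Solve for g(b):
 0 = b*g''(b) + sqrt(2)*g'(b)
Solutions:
 g(b) = C1 + C2*b^(1 - sqrt(2))


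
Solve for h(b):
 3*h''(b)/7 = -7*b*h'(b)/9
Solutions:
 h(b) = C1 + C2*erf(7*sqrt(6)*b/18)


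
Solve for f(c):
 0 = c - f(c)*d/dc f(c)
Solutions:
 f(c) = -sqrt(C1 + c^2)
 f(c) = sqrt(C1 + c^2)


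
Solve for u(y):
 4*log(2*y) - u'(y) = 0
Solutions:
 u(y) = C1 + 4*y*log(y) - 4*y + y*log(16)


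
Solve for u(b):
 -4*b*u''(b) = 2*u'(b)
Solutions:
 u(b) = C1 + C2*sqrt(b)


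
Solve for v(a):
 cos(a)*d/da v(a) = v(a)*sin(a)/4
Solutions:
 v(a) = C1/cos(a)^(1/4)


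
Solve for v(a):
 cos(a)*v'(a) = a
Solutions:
 v(a) = C1 + Integral(a/cos(a), a)


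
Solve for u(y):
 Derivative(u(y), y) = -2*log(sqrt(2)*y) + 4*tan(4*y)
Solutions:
 u(y) = C1 - 2*y*log(y) - y*log(2) + 2*y - log(cos(4*y))


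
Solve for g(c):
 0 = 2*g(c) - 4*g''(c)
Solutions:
 g(c) = C1*exp(-sqrt(2)*c/2) + C2*exp(sqrt(2)*c/2)


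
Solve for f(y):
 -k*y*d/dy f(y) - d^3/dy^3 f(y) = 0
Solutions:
 f(y) = C1 + Integral(C2*airyai(y*(-k)^(1/3)) + C3*airybi(y*(-k)^(1/3)), y)


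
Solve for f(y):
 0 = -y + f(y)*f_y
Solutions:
 f(y) = -sqrt(C1 + y^2)
 f(y) = sqrt(C1 + y^2)


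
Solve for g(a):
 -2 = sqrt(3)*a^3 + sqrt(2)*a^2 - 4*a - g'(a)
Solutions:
 g(a) = C1 + sqrt(3)*a^4/4 + sqrt(2)*a^3/3 - 2*a^2 + 2*a


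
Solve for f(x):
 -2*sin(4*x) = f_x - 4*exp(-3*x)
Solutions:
 f(x) = C1 + cos(4*x)/2 - 4*exp(-3*x)/3


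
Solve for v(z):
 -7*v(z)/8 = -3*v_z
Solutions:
 v(z) = C1*exp(7*z/24)


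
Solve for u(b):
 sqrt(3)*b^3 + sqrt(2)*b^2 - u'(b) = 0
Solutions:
 u(b) = C1 + sqrt(3)*b^4/4 + sqrt(2)*b^3/3


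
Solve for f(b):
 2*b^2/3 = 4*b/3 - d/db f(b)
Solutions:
 f(b) = C1 - 2*b^3/9 + 2*b^2/3


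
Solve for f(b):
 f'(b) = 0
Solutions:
 f(b) = C1


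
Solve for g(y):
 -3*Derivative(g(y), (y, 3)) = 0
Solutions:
 g(y) = C1 + C2*y + C3*y^2


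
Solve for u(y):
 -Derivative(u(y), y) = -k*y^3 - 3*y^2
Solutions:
 u(y) = C1 + k*y^4/4 + y^3


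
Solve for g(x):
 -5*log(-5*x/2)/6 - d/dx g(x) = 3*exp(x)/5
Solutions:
 g(x) = C1 - 5*x*log(-x)/6 + 5*x*(-log(5) + log(2) + 1)/6 - 3*exp(x)/5


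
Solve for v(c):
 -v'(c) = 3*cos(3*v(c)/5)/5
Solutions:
 3*c/5 - 5*log(sin(3*v(c)/5) - 1)/6 + 5*log(sin(3*v(c)/5) + 1)/6 = C1


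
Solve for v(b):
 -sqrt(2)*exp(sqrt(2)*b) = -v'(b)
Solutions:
 v(b) = C1 + exp(sqrt(2)*b)


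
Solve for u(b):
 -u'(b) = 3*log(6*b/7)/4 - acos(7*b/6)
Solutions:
 u(b) = C1 - 3*b*log(b)/4 + b*acos(7*b/6) - 3*b*log(6)/4 + 3*b/4 + 3*b*log(7)/4 - sqrt(36 - 49*b^2)/7


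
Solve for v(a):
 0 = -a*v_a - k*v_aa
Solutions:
 v(a) = C1 + C2*sqrt(k)*erf(sqrt(2)*a*sqrt(1/k)/2)


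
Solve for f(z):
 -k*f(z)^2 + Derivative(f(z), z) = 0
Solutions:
 f(z) = -1/(C1 + k*z)


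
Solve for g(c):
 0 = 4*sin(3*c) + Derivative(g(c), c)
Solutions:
 g(c) = C1 + 4*cos(3*c)/3


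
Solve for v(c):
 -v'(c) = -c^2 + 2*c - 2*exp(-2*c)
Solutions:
 v(c) = C1 + c^3/3 - c^2 - exp(-2*c)


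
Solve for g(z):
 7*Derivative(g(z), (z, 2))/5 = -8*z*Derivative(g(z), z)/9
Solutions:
 g(z) = C1 + C2*erf(2*sqrt(35)*z/21)


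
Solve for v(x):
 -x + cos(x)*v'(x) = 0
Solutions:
 v(x) = C1 + Integral(x/cos(x), x)


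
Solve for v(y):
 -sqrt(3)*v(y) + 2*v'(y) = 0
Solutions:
 v(y) = C1*exp(sqrt(3)*y/2)


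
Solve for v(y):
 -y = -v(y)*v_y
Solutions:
 v(y) = -sqrt(C1 + y^2)
 v(y) = sqrt(C1 + y^2)


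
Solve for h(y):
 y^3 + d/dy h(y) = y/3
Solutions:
 h(y) = C1 - y^4/4 + y^2/6


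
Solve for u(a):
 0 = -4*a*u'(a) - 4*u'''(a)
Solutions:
 u(a) = C1 + Integral(C2*airyai(-a) + C3*airybi(-a), a)


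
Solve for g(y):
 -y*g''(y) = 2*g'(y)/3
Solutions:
 g(y) = C1 + C2*y^(1/3)


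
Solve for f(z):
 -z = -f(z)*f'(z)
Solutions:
 f(z) = -sqrt(C1 + z^2)
 f(z) = sqrt(C1 + z^2)


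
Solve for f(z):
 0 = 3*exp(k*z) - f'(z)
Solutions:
 f(z) = C1 + 3*exp(k*z)/k


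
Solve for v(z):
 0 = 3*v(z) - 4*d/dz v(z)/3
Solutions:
 v(z) = C1*exp(9*z/4)


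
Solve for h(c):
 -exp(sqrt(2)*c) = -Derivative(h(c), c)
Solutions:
 h(c) = C1 + sqrt(2)*exp(sqrt(2)*c)/2


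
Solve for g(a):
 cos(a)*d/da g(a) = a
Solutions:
 g(a) = C1 + Integral(a/cos(a), a)


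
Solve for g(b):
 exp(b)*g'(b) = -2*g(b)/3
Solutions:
 g(b) = C1*exp(2*exp(-b)/3)


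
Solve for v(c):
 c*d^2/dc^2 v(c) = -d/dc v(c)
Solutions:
 v(c) = C1 + C2*log(c)


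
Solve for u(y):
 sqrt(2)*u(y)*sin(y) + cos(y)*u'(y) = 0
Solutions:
 u(y) = C1*cos(y)^(sqrt(2))


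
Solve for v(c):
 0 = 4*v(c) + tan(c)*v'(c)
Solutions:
 v(c) = C1/sin(c)^4


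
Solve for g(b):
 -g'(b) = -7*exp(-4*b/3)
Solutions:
 g(b) = C1 - 21*exp(-4*b/3)/4


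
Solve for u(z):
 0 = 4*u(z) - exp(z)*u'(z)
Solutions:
 u(z) = C1*exp(-4*exp(-z))
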